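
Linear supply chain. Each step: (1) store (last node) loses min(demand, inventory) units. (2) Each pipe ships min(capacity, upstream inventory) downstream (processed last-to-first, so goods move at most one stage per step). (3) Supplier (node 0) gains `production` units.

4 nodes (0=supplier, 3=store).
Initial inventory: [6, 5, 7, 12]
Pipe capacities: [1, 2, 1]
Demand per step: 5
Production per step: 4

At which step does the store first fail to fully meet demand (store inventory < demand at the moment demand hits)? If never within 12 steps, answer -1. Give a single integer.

Step 1: demand=5,sold=5 ship[2->3]=1 ship[1->2]=2 ship[0->1]=1 prod=4 -> [9 4 8 8]
Step 2: demand=5,sold=5 ship[2->3]=1 ship[1->2]=2 ship[0->1]=1 prod=4 -> [12 3 9 4]
Step 3: demand=5,sold=4 ship[2->3]=1 ship[1->2]=2 ship[0->1]=1 prod=4 -> [15 2 10 1]
Step 4: demand=5,sold=1 ship[2->3]=1 ship[1->2]=2 ship[0->1]=1 prod=4 -> [18 1 11 1]
Step 5: demand=5,sold=1 ship[2->3]=1 ship[1->2]=1 ship[0->1]=1 prod=4 -> [21 1 11 1]
Step 6: demand=5,sold=1 ship[2->3]=1 ship[1->2]=1 ship[0->1]=1 prod=4 -> [24 1 11 1]
Step 7: demand=5,sold=1 ship[2->3]=1 ship[1->2]=1 ship[0->1]=1 prod=4 -> [27 1 11 1]
Step 8: demand=5,sold=1 ship[2->3]=1 ship[1->2]=1 ship[0->1]=1 prod=4 -> [30 1 11 1]
Step 9: demand=5,sold=1 ship[2->3]=1 ship[1->2]=1 ship[0->1]=1 prod=4 -> [33 1 11 1]
Step 10: demand=5,sold=1 ship[2->3]=1 ship[1->2]=1 ship[0->1]=1 prod=4 -> [36 1 11 1]
Step 11: demand=5,sold=1 ship[2->3]=1 ship[1->2]=1 ship[0->1]=1 prod=4 -> [39 1 11 1]
Step 12: demand=5,sold=1 ship[2->3]=1 ship[1->2]=1 ship[0->1]=1 prod=4 -> [42 1 11 1]
First stockout at step 3

3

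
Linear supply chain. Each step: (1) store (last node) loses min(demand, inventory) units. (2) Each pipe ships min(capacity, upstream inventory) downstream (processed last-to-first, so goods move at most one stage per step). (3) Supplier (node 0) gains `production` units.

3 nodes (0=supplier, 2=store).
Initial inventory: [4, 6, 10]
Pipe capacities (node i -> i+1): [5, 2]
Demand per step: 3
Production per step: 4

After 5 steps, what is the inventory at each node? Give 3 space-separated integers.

Step 1: demand=3,sold=3 ship[1->2]=2 ship[0->1]=4 prod=4 -> inv=[4 8 9]
Step 2: demand=3,sold=3 ship[1->2]=2 ship[0->1]=4 prod=4 -> inv=[4 10 8]
Step 3: demand=3,sold=3 ship[1->2]=2 ship[0->1]=4 prod=4 -> inv=[4 12 7]
Step 4: demand=3,sold=3 ship[1->2]=2 ship[0->1]=4 prod=4 -> inv=[4 14 6]
Step 5: demand=3,sold=3 ship[1->2]=2 ship[0->1]=4 prod=4 -> inv=[4 16 5]

4 16 5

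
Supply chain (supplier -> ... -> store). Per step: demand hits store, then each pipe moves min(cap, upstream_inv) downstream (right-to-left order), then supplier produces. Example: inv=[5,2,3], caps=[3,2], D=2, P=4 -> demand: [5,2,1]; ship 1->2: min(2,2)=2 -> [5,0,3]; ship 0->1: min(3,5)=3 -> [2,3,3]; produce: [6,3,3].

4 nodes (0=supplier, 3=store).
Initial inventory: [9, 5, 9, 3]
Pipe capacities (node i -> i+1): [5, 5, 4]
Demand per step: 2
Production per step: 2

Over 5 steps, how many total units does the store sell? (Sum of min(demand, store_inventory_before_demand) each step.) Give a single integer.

Step 1: sold=2 (running total=2) -> [6 5 10 5]
Step 2: sold=2 (running total=4) -> [3 5 11 7]
Step 3: sold=2 (running total=6) -> [2 3 12 9]
Step 4: sold=2 (running total=8) -> [2 2 11 11]
Step 5: sold=2 (running total=10) -> [2 2 9 13]

Answer: 10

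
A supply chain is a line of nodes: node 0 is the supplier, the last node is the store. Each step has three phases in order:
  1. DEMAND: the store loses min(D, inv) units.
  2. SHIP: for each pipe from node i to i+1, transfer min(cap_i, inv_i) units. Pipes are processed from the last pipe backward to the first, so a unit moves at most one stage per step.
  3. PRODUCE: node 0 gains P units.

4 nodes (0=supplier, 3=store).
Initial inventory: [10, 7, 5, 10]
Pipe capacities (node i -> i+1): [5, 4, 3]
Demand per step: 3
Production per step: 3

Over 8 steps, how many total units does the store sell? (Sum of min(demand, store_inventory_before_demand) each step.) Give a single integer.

Step 1: sold=3 (running total=3) -> [8 8 6 10]
Step 2: sold=3 (running total=6) -> [6 9 7 10]
Step 3: sold=3 (running total=9) -> [4 10 8 10]
Step 4: sold=3 (running total=12) -> [3 10 9 10]
Step 5: sold=3 (running total=15) -> [3 9 10 10]
Step 6: sold=3 (running total=18) -> [3 8 11 10]
Step 7: sold=3 (running total=21) -> [3 7 12 10]
Step 8: sold=3 (running total=24) -> [3 6 13 10]

Answer: 24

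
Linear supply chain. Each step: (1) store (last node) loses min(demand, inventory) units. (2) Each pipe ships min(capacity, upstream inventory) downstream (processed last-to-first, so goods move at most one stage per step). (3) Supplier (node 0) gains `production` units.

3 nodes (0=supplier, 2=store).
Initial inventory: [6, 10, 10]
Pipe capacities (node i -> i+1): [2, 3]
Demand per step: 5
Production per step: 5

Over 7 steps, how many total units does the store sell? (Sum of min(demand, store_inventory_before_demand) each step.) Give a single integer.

Answer: 28

Derivation:
Step 1: sold=5 (running total=5) -> [9 9 8]
Step 2: sold=5 (running total=10) -> [12 8 6]
Step 3: sold=5 (running total=15) -> [15 7 4]
Step 4: sold=4 (running total=19) -> [18 6 3]
Step 5: sold=3 (running total=22) -> [21 5 3]
Step 6: sold=3 (running total=25) -> [24 4 3]
Step 7: sold=3 (running total=28) -> [27 3 3]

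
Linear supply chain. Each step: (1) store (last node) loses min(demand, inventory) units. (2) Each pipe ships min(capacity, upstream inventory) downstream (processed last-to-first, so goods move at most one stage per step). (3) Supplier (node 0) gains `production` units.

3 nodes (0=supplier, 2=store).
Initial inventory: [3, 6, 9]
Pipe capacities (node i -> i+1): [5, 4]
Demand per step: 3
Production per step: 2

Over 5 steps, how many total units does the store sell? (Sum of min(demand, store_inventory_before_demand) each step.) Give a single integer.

Step 1: sold=3 (running total=3) -> [2 5 10]
Step 2: sold=3 (running total=6) -> [2 3 11]
Step 3: sold=3 (running total=9) -> [2 2 11]
Step 4: sold=3 (running total=12) -> [2 2 10]
Step 5: sold=3 (running total=15) -> [2 2 9]

Answer: 15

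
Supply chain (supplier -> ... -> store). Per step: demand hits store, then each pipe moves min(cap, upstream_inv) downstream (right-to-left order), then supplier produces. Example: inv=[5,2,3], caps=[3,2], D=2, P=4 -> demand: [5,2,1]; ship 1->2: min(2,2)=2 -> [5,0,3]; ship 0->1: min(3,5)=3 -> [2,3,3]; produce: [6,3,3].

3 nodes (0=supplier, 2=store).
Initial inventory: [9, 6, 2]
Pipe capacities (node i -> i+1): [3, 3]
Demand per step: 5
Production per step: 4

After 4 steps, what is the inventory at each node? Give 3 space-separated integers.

Step 1: demand=5,sold=2 ship[1->2]=3 ship[0->1]=3 prod=4 -> inv=[10 6 3]
Step 2: demand=5,sold=3 ship[1->2]=3 ship[0->1]=3 prod=4 -> inv=[11 6 3]
Step 3: demand=5,sold=3 ship[1->2]=3 ship[0->1]=3 prod=4 -> inv=[12 6 3]
Step 4: demand=5,sold=3 ship[1->2]=3 ship[0->1]=3 prod=4 -> inv=[13 6 3]

13 6 3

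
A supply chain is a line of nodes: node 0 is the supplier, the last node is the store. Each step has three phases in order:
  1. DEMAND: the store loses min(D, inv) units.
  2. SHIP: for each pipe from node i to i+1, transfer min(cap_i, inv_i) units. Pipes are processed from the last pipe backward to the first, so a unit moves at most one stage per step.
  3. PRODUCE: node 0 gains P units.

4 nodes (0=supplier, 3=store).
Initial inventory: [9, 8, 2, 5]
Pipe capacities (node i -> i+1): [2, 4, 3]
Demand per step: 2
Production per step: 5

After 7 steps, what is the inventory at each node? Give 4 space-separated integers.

Step 1: demand=2,sold=2 ship[2->3]=2 ship[1->2]=4 ship[0->1]=2 prod=5 -> inv=[12 6 4 5]
Step 2: demand=2,sold=2 ship[2->3]=3 ship[1->2]=4 ship[0->1]=2 prod=5 -> inv=[15 4 5 6]
Step 3: demand=2,sold=2 ship[2->3]=3 ship[1->2]=4 ship[0->1]=2 prod=5 -> inv=[18 2 6 7]
Step 4: demand=2,sold=2 ship[2->3]=3 ship[1->2]=2 ship[0->1]=2 prod=5 -> inv=[21 2 5 8]
Step 5: demand=2,sold=2 ship[2->3]=3 ship[1->2]=2 ship[0->1]=2 prod=5 -> inv=[24 2 4 9]
Step 6: demand=2,sold=2 ship[2->3]=3 ship[1->2]=2 ship[0->1]=2 prod=5 -> inv=[27 2 3 10]
Step 7: demand=2,sold=2 ship[2->3]=3 ship[1->2]=2 ship[0->1]=2 prod=5 -> inv=[30 2 2 11]

30 2 2 11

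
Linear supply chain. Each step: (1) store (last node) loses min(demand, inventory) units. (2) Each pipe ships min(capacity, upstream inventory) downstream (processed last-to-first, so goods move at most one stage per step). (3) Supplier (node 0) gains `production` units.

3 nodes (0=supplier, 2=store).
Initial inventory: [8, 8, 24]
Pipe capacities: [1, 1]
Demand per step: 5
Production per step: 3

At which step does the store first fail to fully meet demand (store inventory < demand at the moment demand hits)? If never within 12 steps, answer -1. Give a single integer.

Step 1: demand=5,sold=5 ship[1->2]=1 ship[0->1]=1 prod=3 -> [10 8 20]
Step 2: demand=5,sold=5 ship[1->2]=1 ship[0->1]=1 prod=3 -> [12 8 16]
Step 3: demand=5,sold=5 ship[1->2]=1 ship[0->1]=1 prod=3 -> [14 8 12]
Step 4: demand=5,sold=5 ship[1->2]=1 ship[0->1]=1 prod=3 -> [16 8 8]
Step 5: demand=5,sold=5 ship[1->2]=1 ship[0->1]=1 prod=3 -> [18 8 4]
Step 6: demand=5,sold=4 ship[1->2]=1 ship[0->1]=1 prod=3 -> [20 8 1]
Step 7: demand=5,sold=1 ship[1->2]=1 ship[0->1]=1 prod=3 -> [22 8 1]
Step 8: demand=5,sold=1 ship[1->2]=1 ship[0->1]=1 prod=3 -> [24 8 1]
Step 9: demand=5,sold=1 ship[1->2]=1 ship[0->1]=1 prod=3 -> [26 8 1]
Step 10: demand=5,sold=1 ship[1->2]=1 ship[0->1]=1 prod=3 -> [28 8 1]
Step 11: demand=5,sold=1 ship[1->2]=1 ship[0->1]=1 prod=3 -> [30 8 1]
Step 12: demand=5,sold=1 ship[1->2]=1 ship[0->1]=1 prod=3 -> [32 8 1]
First stockout at step 6

6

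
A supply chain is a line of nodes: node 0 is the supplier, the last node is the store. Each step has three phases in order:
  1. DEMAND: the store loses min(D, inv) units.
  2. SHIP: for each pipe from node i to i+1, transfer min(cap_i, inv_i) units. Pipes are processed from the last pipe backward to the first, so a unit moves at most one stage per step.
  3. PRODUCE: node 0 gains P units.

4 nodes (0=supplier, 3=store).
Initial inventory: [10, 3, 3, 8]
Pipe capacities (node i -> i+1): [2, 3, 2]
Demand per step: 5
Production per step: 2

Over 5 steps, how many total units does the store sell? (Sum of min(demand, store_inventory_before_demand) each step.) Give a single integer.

Answer: 16

Derivation:
Step 1: sold=5 (running total=5) -> [10 2 4 5]
Step 2: sold=5 (running total=10) -> [10 2 4 2]
Step 3: sold=2 (running total=12) -> [10 2 4 2]
Step 4: sold=2 (running total=14) -> [10 2 4 2]
Step 5: sold=2 (running total=16) -> [10 2 4 2]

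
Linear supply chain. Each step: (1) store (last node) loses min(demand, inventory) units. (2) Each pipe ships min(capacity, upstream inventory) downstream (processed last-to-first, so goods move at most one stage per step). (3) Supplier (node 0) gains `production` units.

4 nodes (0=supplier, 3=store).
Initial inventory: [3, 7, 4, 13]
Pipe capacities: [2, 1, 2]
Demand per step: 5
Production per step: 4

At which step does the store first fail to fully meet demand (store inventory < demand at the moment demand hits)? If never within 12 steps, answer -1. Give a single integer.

Step 1: demand=5,sold=5 ship[2->3]=2 ship[1->2]=1 ship[0->1]=2 prod=4 -> [5 8 3 10]
Step 2: demand=5,sold=5 ship[2->3]=2 ship[1->2]=1 ship[0->1]=2 prod=4 -> [7 9 2 7]
Step 3: demand=5,sold=5 ship[2->3]=2 ship[1->2]=1 ship[0->1]=2 prod=4 -> [9 10 1 4]
Step 4: demand=5,sold=4 ship[2->3]=1 ship[1->2]=1 ship[0->1]=2 prod=4 -> [11 11 1 1]
Step 5: demand=5,sold=1 ship[2->3]=1 ship[1->2]=1 ship[0->1]=2 prod=4 -> [13 12 1 1]
Step 6: demand=5,sold=1 ship[2->3]=1 ship[1->2]=1 ship[0->1]=2 prod=4 -> [15 13 1 1]
Step 7: demand=5,sold=1 ship[2->3]=1 ship[1->2]=1 ship[0->1]=2 prod=4 -> [17 14 1 1]
Step 8: demand=5,sold=1 ship[2->3]=1 ship[1->2]=1 ship[0->1]=2 prod=4 -> [19 15 1 1]
Step 9: demand=5,sold=1 ship[2->3]=1 ship[1->2]=1 ship[0->1]=2 prod=4 -> [21 16 1 1]
Step 10: demand=5,sold=1 ship[2->3]=1 ship[1->2]=1 ship[0->1]=2 prod=4 -> [23 17 1 1]
Step 11: demand=5,sold=1 ship[2->3]=1 ship[1->2]=1 ship[0->1]=2 prod=4 -> [25 18 1 1]
Step 12: demand=5,sold=1 ship[2->3]=1 ship[1->2]=1 ship[0->1]=2 prod=4 -> [27 19 1 1]
First stockout at step 4

4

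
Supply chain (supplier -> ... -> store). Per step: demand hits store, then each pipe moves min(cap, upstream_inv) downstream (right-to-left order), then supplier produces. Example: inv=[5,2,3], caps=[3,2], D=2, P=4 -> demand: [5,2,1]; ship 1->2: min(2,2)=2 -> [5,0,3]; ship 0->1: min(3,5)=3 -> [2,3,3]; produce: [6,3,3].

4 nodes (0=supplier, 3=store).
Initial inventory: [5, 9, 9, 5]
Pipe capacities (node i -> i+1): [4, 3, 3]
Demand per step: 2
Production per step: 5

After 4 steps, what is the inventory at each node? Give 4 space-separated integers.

Step 1: demand=2,sold=2 ship[2->3]=3 ship[1->2]=3 ship[0->1]=4 prod=5 -> inv=[6 10 9 6]
Step 2: demand=2,sold=2 ship[2->3]=3 ship[1->2]=3 ship[0->1]=4 prod=5 -> inv=[7 11 9 7]
Step 3: demand=2,sold=2 ship[2->3]=3 ship[1->2]=3 ship[0->1]=4 prod=5 -> inv=[8 12 9 8]
Step 4: demand=2,sold=2 ship[2->3]=3 ship[1->2]=3 ship[0->1]=4 prod=5 -> inv=[9 13 9 9]

9 13 9 9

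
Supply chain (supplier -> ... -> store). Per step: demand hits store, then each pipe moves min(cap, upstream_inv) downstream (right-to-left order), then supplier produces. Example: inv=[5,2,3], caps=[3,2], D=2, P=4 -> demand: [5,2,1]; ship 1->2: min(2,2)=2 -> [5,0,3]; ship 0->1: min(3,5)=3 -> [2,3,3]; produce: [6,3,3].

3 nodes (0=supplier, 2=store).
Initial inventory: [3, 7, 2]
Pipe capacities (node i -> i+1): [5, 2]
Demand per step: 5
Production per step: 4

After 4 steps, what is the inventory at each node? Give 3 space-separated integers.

Step 1: demand=5,sold=2 ship[1->2]=2 ship[0->1]=3 prod=4 -> inv=[4 8 2]
Step 2: demand=5,sold=2 ship[1->2]=2 ship[0->1]=4 prod=4 -> inv=[4 10 2]
Step 3: demand=5,sold=2 ship[1->2]=2 ship[0->1]=4 prod=4 -> inv=[4 12 2]
Step 4: demand=5,sold=2 ship[1->2]=2 ship[0->1]=4 prod=4 -> inv=[4 14 2]

4 14 2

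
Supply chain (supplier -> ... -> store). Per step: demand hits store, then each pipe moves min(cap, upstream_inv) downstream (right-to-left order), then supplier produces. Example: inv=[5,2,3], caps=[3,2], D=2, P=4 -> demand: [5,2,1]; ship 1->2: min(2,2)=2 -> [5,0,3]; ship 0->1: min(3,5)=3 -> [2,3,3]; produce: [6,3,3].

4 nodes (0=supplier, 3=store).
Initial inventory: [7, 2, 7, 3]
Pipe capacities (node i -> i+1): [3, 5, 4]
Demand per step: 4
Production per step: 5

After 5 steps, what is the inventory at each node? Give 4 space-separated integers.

Step 1: demand=4,sold=3 ship[2->3]=4 ship[1->2]=2 ship[0->1]=3 prod=5 -> inv=[9 3 5 4]
Step 2: demand=4,sold=4 ship[2->3]=4 ship[1->2]=3 ship[0->1]=3 prod=5 -> inv=[11 3 4 4]
Step 3: demand=4,sold=4 ship[2->3]=4 ship[1->2]=3 ship[0->1]=3 prod=5 -> inv=[13 3 3 4]
Step 4: demand=4,sold=4 ship[2->3]=3 ship[1->2]=3 ship[0->1]=3 prod=5 -> inv=[15 3 3 3]
Step 5: demand=4,sold=3 ship[2->3]=3 ship[1->2]=3 ship[0->1]=3 prod=5 -> inv=[17 3 3 3]

17 3 3 3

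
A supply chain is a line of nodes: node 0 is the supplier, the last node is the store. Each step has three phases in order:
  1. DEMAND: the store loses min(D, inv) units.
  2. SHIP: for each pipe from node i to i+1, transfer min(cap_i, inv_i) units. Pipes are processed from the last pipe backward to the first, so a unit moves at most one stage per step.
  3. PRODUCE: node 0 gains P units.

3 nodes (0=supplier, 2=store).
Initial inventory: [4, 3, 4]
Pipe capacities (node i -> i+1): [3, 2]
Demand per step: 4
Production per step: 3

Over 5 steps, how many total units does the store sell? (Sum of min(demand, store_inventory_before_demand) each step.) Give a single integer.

Answer: 12

Derivation:
Step 1: sold=4 (running total=4) -> [4 4 2]
Step 2: sold=2 (running total=6) -> [4 5 2]
Step 3: sold=2 (running total=8) -> [4 6 2]
Step 4: sold=2 (running total=10) -> [4 7 2]
Step 5: sold=2 (running total=12) -> [4 8 2]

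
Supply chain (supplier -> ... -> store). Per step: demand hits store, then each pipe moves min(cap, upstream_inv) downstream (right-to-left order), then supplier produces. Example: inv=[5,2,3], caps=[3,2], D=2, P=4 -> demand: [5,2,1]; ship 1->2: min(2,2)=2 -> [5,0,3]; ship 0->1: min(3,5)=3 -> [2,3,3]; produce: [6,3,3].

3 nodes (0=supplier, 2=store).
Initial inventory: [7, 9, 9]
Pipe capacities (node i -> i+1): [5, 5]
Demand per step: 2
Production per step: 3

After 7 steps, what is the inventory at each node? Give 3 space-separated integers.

Step 1: demand=2,sold=2 ship[1->2]=5 ship[0->1]=5 prod=3 -> inv=[5 9 12]
Step 2: demand=2,sold=2 ship[1->2]=5 ship[0->1]=5 prod=3 -> inv=[3 9 15]
Step 3: demand=2,sold=2 ship[1->2]=5 ship[0->1]=3 prod=3 -> inv=[3 7 18]
Step 4: demand=2,sold=2 ship[1->2]=5 ship[0->1]=3 prod=3 -> inv=[3 5 21]
Step 5: demand=2,sold=2 ship[1->2]=5 ship[0->1]=3 prod=3 -> inv=[3 3 24]
Step 6: demand=2,sold=2 ship[1->2]=3 ship[0->1]=3 prod=3 -> inv=[3 3 25]
Step 7: demand=2,sold=2 ship[1->2]=3 ship[0->1]=3 prod=3 -> inv=[3 3 26]

3 3 26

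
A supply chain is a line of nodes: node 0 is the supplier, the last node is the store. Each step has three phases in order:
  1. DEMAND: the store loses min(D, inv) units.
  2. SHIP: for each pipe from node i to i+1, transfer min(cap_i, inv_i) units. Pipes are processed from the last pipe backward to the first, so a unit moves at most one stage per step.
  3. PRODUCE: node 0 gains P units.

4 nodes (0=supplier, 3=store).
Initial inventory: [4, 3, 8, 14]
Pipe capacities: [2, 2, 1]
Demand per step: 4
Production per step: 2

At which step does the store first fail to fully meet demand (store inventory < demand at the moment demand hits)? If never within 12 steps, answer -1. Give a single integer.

Step 1: demand=4,sold=4 ship[2->3]=1 ship[1->2]=2 ship[0->1]=2 prod=2 -> [4 3 9 11]
Step 2: demand=4,sold=4 ship[2->3]=1 ship[1->2]=2 ship[0->1]=2 prod=2 -> [4 3 10 8]
Step 3: demand=4,sold=4 ship[2->3]=1 ship[1->2]=2 ship[0->1]=2 prod=2 -> [4 3 11 5]
Step 4: demand=4,sold=4 ship[2->3]=1 ship[1->2]=2 ship[0->1]=2 prod=2 -> [4 3 12 2]
Step 5: demand=4,sold=2 ship[2->3]=1 ship[1->2]=2 ship[0->1]=2 prod=2 -> [4 3 13 1]
Step 6: demand=4,sold=1 ship[2->3]=1 ship[1->2]=2 ship[0->1]=2 prod=2 -> [4 3 14 1]
Step 7: demand=4,sold=1 ship[2->3]=1 ship[1->2]=2 ship[0->1]=2 prod=2 -> [4 3 15 1]
Step 8: demand=4,sold=1 ship[2->3]=1 ship[1->2]=2 ship[0->1]=2 prod=2 -> [4 3 16 1]
Step 9: demand=4,sold=1 ship[2->3]=1 ship[1->2]=2 ship[0->1]=2 prod=2 -> [4 3 17 1]
Step 10: demand=4,sold=1 ship[2->3]=1 ship[1->2]=2 ship[0->1]=2 prod=2 -> [4 3 18 1]
Step 11: demand=4,sold=1 ship[2->3]=1 ship[1->2]=2 ship[0->1]=2 prod=2 -> [4 3 19 1]
Step 12: demand=4,sold=1 ship[2->3]=1 ship[1->2]=2 ship[0->1]=2 prod=2 -> [4 3 20 1]
First stockout at step 5

5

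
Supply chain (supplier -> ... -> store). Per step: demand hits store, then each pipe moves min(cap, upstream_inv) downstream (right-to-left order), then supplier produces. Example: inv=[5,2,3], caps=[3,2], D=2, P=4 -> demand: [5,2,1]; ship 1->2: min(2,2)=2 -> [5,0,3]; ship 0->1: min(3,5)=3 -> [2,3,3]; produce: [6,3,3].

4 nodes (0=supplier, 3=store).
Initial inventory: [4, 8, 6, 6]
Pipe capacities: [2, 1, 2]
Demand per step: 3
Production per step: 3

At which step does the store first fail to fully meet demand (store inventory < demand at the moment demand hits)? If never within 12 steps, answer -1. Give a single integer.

Step 1: demand=3,sold=3 ship[2->3]=2 ship[1->2]=1 ship[0->1]=2 prod=3 -> [5 9 5 5]
Step 2: demand=3,sold=3 ship[2->3]=2 ship[1->2]=1 ship[0->1]=2 prod=3 -> [6 10 4 4]
Step 3: demand=3,sold=3 ship[2->3]=2 ship[1->2]=1 ship[0->1]=2 prod=3 -> [7 11 3 3]
Step 4: demand=3,sold=3 ship[2->3]=2 ship[1->2]=1 ship[0->1]=2 prod=3 -> [8 12 2 2]
Step 5: demand=3,sold=2 ship[2->3]=2 ship[1->2]=1 ship[0->1]=2 prod=3 -> [9 13 1 2]
Step 6: demand=3,sold=2 ship[2->3]=1 ship[1->2]=1 ship[0->1]=2 prod=3 -> [10 14 1 1]
Step 7: demand=3,sold=1 ship[2->3]=1 ship[1->2]=1 ship[0->1]=2 prod=3 -> [11 15 1 1]
Step 8: demand=3,sold=1 ship[2->3]=1 ship[1->2]=1 ship[0->1]=2 prod=3 -> [12 16 1 1]
Step 9: demand=3,sold=1 ship[2->3]=1 ship[1->2]=1 ship[0->1]=2 prod=3 -> [13 17 1 1]
Step 10: demand=3,sold=1 ship[2->3]=1 ship[1->2]=1 ship[0->1]=2 prod=3 -> [14 18 1 1]
Step 11: demand=3,sold=1 ship[2->3]=1 ship[1->2]=1 ship[0->1]=2 prod=3 -> [15 19 1 1]
Step 12: demand=3,sold=1 ship[2->3]=1 ship[1->2]=1 ship[0->1]=2 prod=3 -> [16 20 1 1]
First stockout at step 5

5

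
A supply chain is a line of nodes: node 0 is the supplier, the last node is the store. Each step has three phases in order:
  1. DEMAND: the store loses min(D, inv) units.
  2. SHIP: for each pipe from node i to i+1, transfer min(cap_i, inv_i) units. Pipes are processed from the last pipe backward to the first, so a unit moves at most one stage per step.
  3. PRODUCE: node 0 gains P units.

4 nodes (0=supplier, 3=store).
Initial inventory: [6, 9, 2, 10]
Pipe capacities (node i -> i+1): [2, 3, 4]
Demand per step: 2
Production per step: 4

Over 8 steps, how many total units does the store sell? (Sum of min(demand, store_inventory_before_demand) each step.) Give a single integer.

Step 1: sold=2 (running total=2) -> [8 8 3 10]
Step 2: sold=2 (running total=4) -> [10 7 3 11]
Step 3: sold=2 (running total=6) -> [12 6 3 12]
Step 4: sold=2 (running total=8) -> [14 5 3 13]
Step 5: sold=2 (running total=10) -> [16 4 3 14]
Step 6: sold=2 (running total=12) -> [18 3 3 15]
Step 7: sold=2 (running total=14) -> [20 2 3 16]
Step 8: sold=2 (running total=16) -> [22 2 2 17]

Answer: 16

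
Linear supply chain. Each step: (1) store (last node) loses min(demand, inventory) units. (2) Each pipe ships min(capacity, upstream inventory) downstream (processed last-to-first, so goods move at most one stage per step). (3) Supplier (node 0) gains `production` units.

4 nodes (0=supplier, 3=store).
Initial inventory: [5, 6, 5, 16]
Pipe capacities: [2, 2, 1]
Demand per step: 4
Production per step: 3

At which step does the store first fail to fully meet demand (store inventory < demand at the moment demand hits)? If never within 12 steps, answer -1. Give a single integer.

Step 1: demand=4,sold=4 ship[2->3]=1 ship[1->2]=2 ship[0->1]=2 prod=3 -> [6 6 6 13]
Step 2: demand=4,sold=4 ship[2->3]=1 ship[1->2]=2 ship[0->1]=2 prod=3 -> [7 6 7 10]
Step 3: demand=4,sold=4 ship[2->3]=1 ship[1->2]=2 ship[0->1]=2 prod=3 -> [8 6 8 7]
Step 4: demand=4,sold=4 ship[2->3]=1 ship[1->2]=2 ship[0->1]=2 prod=3 -> [9 6 9 4]
Step 5: demand=4,sold=4 ship[2->3]=1 ship[1->2]=2 ship[0->1]=2 prod=3 -> [10 6 10 1]
Step 6: demand=4,sold=1 ship[2->3]=1 ship[1->2]=2 ship[0->1]=2 prod=3 -> [11 6 11 1]
Step 7: demand=4,sold=1 ship[2->3]=1 ship[1->2]=2 ship[0->1]=2 prod=3 -> [12 6 12 1]
Step 8: demand=4,sold=1 ship[2->3]=1 ship[1->2]=2 ship[0->1]=2 prod=3 -> [13 6 13 1]
Step 9: demand=4,sold=1 ship[2->3]=1 ship[1->2]=2 ship[0->1]=2 prod=3 -> [14 6 14 1]
Step 10: demand=4,sold=1 ship[2->3]=1 ship[1->2]=2 ship[0->1]=2 prod=3 -> [15 6 15 1]
Step 11: demand=4,sold=1 ship[2->3]=1 ship[1->2]=2 ship[0->1]=2 prod=3 -> [16 6 16 1]
Step 12: demand=4,sold=1 ship[2->3]=1 ship[1->2]=2 ship[0->1]=2 prod=3 -> [17 6 17 1]
First stockout at step 6

6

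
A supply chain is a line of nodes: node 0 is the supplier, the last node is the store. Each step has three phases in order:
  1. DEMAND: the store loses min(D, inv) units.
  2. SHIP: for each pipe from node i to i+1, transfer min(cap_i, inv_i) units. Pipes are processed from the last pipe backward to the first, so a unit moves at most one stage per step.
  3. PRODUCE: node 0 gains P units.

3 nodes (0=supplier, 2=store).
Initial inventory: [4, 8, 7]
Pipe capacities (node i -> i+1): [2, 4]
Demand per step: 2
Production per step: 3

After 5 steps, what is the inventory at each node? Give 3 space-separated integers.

Step 1: demand=2,sold=2 ship[1->2]=4 ship[0->1]=2 prod=3 -> inv=[5 6 9]
Step 2: demand=2,sold=2 ship[1->2]=4 ship[0->1]=2 prod=3 -> inv=[6 4 11]
Step 3: demand=2,sold=2 ship[1->2]=4 ship[0->1]=2 prod=3 -> inv=[7 2 13]
Step 4: demand=2,sold=2 ship[1->2]=2 ship[0->1]=2 prod=3 -> inv=[8 2 13]
Step 5: demand=2,sold=2 ship[1->2]=2 ship[0->1]=2 prod=3 -> inv=[9 2 13]

9 2 13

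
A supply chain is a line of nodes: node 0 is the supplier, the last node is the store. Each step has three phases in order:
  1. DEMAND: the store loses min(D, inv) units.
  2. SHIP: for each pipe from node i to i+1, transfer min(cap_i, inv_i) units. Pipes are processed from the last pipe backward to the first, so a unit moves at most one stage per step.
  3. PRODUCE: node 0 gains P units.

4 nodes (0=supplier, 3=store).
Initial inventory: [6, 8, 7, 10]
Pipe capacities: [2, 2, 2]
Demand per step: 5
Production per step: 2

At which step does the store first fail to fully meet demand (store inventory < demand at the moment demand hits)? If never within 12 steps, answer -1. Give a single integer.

Step 1: demand=5,sold=5 ship[2->3]=2 ship[1->2]=2 ship[0->1]=2 prod=2 -> [6 8 7 7]
Step 2: demand=5,sold=5 ship[2->3]=2 ship[1->2]=2 ship[0->1]=2 prod=2 -> [6 8 7 4]
Step 3: demand=5,sold=4 ship[2->3]=2 ship[1->2]=2 ship[0->1]=2 prod=2 -> [6 8 7 2]
Step 4: demand=5,sold=2 ship[2->3]=2 ship[1->2]=2 ship[0->1]=2 prod=2 -> [6 8 7 2]
Step 5: demand=5,sold=2 ship[2->3]=2 ship[1->2]=2 ship[0->1]=2 prod=2 -> [6 8 7 2]
Step 6: demand=5,sold=2 ship[2->3]=2 ship[1->2]=2 ship[0->1]=2 prod=2 -> [6 8 7 2]
Step 7: demand=5,sold=2 ship[2->3]=2 ship[1->2]=2 ship[0->1]=2 prod=2 -> [6 8 7 2]
Step 8: demand=5,sold=2 ship[2->3]=2 ship[1->2]=2 ship[0->1]=2 prod=2 -> [6 8 7 2]
Step 9: demand=5,sold=2 ship[2->3]=2 ship[1->2]=2 ship[0->1]=2 prod=2 -> [6 8 7 2]
Step 10: demand=5,sold=2 ship[2->3]=2 ship[1->2]=2 ship[0->1]=2 prod=2 -> [6 8 7 2]
Step 11: demand=5,sold=2 ship[2->3]=2 ship[1->2]=2 ship[0->1]=2 prod=2 -> [6 8 7 2]
Step 12: demand=5,sold=2 ship[2->3]=2 ship[1->2]=2 ship[0->1]=2 prod=2 -> [6 8 7 2]
First stockout at step 3

3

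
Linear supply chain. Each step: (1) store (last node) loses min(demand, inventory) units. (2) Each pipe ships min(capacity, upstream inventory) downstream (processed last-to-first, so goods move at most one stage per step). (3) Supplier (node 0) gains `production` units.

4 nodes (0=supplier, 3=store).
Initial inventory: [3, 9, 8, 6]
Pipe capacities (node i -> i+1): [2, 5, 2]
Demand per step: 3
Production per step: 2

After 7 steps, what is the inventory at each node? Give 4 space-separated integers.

Step 1: demand=3,sold=3 ship[2->3]=2 ship[1->2]=5 ship[0->1]=2 prod=2 -> inv=[3 6 11 5]
Step 2: demand=3,sold=3 ship[2->3]=2 ship[1->2]=5 ship[0->1]=2 prod=2 -> inv=[3 3 14 4]
Step 3: demand=3,sold=3 ship[2->3]=2 ship[1->2]=3 ship[0->1]=2 prod=2 -> inv=[3 2 15 3]
Step 4: demand=3,sold=3 ship[2->3]=2 ship[1->2]=2 ship[0->1]=2 prod=2 -> inv=[3 2 15 2]
Step 5: demand=3,sold=2 ship[2->3]=2 ship[1->2]=2 ship[0->1]=2 prod=2 -> inv=[3 2 15 2]
Step 6: demand=3,sold=2 ship[2->3]=2 ship[1->2]=2 ship[0->1]=2 prod=2 -> inv=[3 2 15 2]
Step 7: demand=3,sold=2 ship[2->3]=2 ship[1->2]=2 ship[0->1]=2 prod=2 -> inv=[3 2 15 2]

3 2 15 2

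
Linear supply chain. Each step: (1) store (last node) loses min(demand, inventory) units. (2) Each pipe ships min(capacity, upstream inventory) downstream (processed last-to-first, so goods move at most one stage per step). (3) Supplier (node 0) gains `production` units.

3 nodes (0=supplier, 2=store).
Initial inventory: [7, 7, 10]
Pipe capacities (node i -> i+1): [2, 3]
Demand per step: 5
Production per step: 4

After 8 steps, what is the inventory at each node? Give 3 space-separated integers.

Step 1: demand=5,sold=5 ship[1->2]=3 ship[0->1]=2 prod=4 -> inv=[9 6 8]
Step 2: demand=5,sold=5 ship[1->2]=3 ship[0->1]=2 prod=4 -> inv=[11 5 6]
Step 3: demand=5,sold=5 ship[1->2]=3 ship[0->1]=2 prod=4 -> inv=[13 4 4]
Step 4: demand=5,sold=4 ship[1->2]=3 ship[0->1]=2 prod=4 -> inv=[15 3 3]
Step 5: demand=5,sold=3 ship[1->2]=3 ship[0->1]=2 prod=4 -> inv=[17 2 3]
Step 6: demand=5,sold=3 ship[1->2]=2 ship[0->1]=2 prod=4 -> inv=[19 2 2]
Step 7: demand=5,sold=2 ship[1->2]=2 ship[0->1]=2 prod=4 -> inv=[21 2 2]
Step 8: demand=5,sold=2 ship[1->2]=2 ship[0->1]=2 prod=4 -> inv=[23 2 2]

23 2 2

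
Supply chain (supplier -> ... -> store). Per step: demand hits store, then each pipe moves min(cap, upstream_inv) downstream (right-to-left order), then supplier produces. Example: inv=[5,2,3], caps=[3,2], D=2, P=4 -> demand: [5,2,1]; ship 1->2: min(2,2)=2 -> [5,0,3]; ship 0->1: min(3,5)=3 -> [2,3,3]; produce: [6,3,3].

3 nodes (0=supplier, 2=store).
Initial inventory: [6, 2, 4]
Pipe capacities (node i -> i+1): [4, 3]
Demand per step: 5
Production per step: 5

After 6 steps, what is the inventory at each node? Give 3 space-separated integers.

Step 1: demand=5,sold=4 ship[1->2]=2 ship[0->1]=4 prod=5 -> inv=[7 4 2]
Step 2: demand=5,sold=2 ship[1->2]=3 ship[0->1]=4 prod=5 -> inv=[8 5 3]
Step 3: demand=5,sold=3 ship[1->2]=3 ship[0->1]=4 prod=5 -> inv=[9 6 3]
Step 4: demand=5,sold=3 ship[1->2]=3 ship[0->1]=4 prod=5 -> inv=[10 7 3]
Step 5: demand=5,sold=3 ship[1->2]=3 ship[0->1]=4 prod=5 -> inv=[11 8 3]
Step 6: demand=5,sold=3 ship[1->2]=3 ship[0->1]=4 prod=5 -> inv=[12 9 3]

12 9 3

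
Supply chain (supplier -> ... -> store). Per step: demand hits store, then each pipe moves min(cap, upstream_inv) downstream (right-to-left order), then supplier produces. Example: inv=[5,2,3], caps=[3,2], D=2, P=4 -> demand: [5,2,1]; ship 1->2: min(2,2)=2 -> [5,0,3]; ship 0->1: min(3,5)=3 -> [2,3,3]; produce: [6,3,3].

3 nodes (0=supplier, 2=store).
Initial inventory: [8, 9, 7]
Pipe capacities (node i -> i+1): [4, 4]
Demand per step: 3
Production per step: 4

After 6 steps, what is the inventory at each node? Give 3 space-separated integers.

Step 1: demand=3,sold=3 ship[1->2]=4 ship[0->1]=4 prod=4 -> inv=[8 9 8]
Step 2: demand=3,sold=3 ship[1->2]=4 ship[0->1]=4 prod=4 -> inv=[8 9 9]
Step 3: demand=3,sold=3 ship[1->2]=4 ship[0->1]=4 prod=4 -> inv=[8 9 10]
Step 4: demand=3,sold=3 ship[1->2]=4 ship[0->1]=4 prod=4 -> inv=[8 9 11]
Step 5: demand=3,sold=3 ship[1->2]=4 ship[0->1]=4 prod=4 -> inv=[8 9 12]
Step 6: demand=3,sold=3 ship[1->2]=4 ship[0->1]=4 prod=4 -> inv=[8 9 13]

8 9 13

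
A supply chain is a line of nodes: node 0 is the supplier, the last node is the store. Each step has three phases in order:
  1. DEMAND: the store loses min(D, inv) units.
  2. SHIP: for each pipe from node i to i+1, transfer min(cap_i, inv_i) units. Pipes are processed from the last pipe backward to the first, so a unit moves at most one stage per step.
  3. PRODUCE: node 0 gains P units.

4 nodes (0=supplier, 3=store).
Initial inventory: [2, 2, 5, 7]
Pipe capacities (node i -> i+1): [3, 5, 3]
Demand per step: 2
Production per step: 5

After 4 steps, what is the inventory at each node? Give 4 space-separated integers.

Step 1: demand=2,sold=2 ship[2->3]=3 ship[1->2]=2 ship[0->1]=2 prod=5 -> inv=[5 2 4 8]
Step 2: demand=2,sold=2 ship[2->3]=3 ship[1->2]=2 ship[0->1]=3 prod=5 -> inv=[7 3 3 9]
Step 3: demand=2,sold=2 ship[2->3]=3 ship[1->2]=3 ship[0->1]=3 prod=5 -> inv=[9 3 3 10]
Step 4: demand=2,sold=2 ship[2->3]=3 ship[1->2]=3 ship[0->1]=3 prod=5 -> inv=[11 3 3 11]

11 3 3 11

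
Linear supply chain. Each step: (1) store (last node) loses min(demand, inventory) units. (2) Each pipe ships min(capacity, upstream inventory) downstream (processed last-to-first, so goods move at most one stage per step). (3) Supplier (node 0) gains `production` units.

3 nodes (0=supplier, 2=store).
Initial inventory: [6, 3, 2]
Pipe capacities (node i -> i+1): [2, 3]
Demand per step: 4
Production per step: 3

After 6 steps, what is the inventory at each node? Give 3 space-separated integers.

Step 1: demand=4,sold=2 ship[1->2]=3 ship[0->1]=2 prod=3 -> inv=[7 2 3]
Step 2: demand=4,sold=3 ship[1->2]=2 ship[0->1]=2 prod=3 -> inv=[8 2 2]
Step 3: demand=4,sold=2 ship[1->2]=2 ship[0->1]=2 prod=3 -> inv=[9 2 2]
Step 4: demand=4,sold=2 ship[1->2]=2 ship[0->1]=2 prod=3 -> inv=[10 2 2]
Step 5: demand=4,sold=2 ship[1->2]=2 ship[0->1]=2 prod=3 -> inv=[11 2 2]
Step 6: demand=4,sold=2 ship[1->2]=2 ship[0->1]=2 prod=3 -> inv=[12 2 2]

12 2 2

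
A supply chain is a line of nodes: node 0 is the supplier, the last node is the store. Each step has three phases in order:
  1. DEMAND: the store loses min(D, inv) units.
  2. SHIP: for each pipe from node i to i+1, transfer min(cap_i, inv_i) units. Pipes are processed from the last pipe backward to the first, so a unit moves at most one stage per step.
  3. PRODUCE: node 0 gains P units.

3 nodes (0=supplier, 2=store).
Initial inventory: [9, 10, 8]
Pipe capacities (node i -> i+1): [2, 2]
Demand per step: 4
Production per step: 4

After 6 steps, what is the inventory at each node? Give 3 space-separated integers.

Step 1: demand=4,sold=4 ship[1->2]=2 ship[0->1]=2 prod=4 -> inv=[11 10 6]
Step 2: demand=4,sold=4 ship[1->2]=2 ship[0->1]=2 prod=4 -> inv=[13 10 4]
Step 3: demand=4,sold=4 ship[1->2]=2 ship[0->1]=2 prod=4 -> inv=[15 10 2]
Step 4: demand=4,sold=2 ship[1->2]=2 ship[0->1]=2 prod=4 -> inv=[17 10 2]
Step 5: demand=4,sold=2 ship[1->2]=2 ship[0->1]=2 prod=4 -> inv=[19 10 2]
Step 6: demand=4,sold=2 ship[1->2]=2 ship[0->1]=2 prod=4 -> inv=[21 10 2]

21 10 2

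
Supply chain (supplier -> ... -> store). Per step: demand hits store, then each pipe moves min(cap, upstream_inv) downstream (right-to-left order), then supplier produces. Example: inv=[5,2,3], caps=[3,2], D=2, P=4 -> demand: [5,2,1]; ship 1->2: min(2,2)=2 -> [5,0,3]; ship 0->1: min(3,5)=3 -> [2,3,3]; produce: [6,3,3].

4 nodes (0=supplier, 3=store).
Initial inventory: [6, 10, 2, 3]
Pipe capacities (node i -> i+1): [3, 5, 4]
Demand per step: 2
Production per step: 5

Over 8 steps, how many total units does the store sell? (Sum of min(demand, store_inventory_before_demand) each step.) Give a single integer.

Answer: 16

Derivation:
Step 1: sold=2 (running total=2) -> [8 8 5 3]
Step 2: sold=2 (running total=4) -> [10 6 6 5]
Step 3: sold=2 (running total=6) -> [12 4 7 7]
Step 4: sold=2 (running total=8) -> [14 3 7 9]
Step 5: sold=2 (running total=10) -> [16 3 6 11]
Step 6: sold=2 (running total=12) -> [18 3 5 13]
Step 7: sold=2 (running total=14) -> [20 3 4 15]
Step 8: sold=2 (running total=16) -> [22 3 3 17]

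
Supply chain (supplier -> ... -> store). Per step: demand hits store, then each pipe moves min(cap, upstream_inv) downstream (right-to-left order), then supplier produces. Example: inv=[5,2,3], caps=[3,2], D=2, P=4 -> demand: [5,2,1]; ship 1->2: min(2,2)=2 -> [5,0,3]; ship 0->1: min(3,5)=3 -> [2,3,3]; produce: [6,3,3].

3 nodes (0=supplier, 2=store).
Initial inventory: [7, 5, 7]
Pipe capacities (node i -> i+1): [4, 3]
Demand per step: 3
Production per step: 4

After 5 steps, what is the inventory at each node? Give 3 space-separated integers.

Step 1: demand=3,sold=3 ship[1->2]=3 ship[0->1]=4 prod=4 -> inv=[7 6 7]
Step 2: demand=3,sold=3 ship[1->2]=3 ship[0->1]=4 prod=4 -> inv=[7 7 7]
Step 3: demand=3,sold=3 ship[1->2]=3 ship[0->1]=4 prod=4 -> inv=[7 8 7]
Step 4: demand=3,sold=3 ship[1->2]=3 ship[0->1]=4 prod=4 -> inv=[7 9 7]
Step 5: demand=3,sold=3 ship[1->2]=3 ship[0->1]=4 prod=4 -> inv=[7 10 7]

7 10 7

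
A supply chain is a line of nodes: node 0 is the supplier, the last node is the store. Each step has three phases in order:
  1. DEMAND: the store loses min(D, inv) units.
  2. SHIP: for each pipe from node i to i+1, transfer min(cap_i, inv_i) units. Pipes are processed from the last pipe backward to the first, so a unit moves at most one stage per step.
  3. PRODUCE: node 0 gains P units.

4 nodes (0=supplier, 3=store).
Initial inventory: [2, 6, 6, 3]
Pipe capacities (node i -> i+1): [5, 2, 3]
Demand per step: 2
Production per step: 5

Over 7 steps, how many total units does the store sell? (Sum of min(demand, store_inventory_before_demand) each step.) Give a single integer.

Answer: 14

Derivation:
Step 1: sold=2 (running total=2) -> [5 6 5 4]
Step 2: sold=2 (running total=4) -> [5 9 4 5]
Step 3: sold=2 (running total=6) -> [5 12 3 6]
Step 4: sold=2 (running total=8) -> [5 15 2 7]
Step 5: sold=2 (running total=10) -> [5 18 2 7]
Step 6: sold=2 (running total=12) -> [5 21 2 7]
Step 7: sold=2 (running total=14) -> [5 24 2 7]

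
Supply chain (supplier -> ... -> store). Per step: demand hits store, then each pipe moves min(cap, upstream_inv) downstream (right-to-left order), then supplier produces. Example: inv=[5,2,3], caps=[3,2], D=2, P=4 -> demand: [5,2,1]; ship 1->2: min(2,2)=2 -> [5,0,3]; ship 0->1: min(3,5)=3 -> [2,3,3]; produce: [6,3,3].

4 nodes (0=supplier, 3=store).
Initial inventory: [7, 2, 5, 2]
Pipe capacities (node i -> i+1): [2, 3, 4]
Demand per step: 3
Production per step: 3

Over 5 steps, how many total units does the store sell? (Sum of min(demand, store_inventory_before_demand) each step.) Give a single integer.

Answer: 13

Derivation:
Step 1: sold=2 (running total=2) -> [8 2 3 4]
Step 2: sold=3 (running total=5) -> [9 2 2 4]
Step 3: sold=3 (running total=8) -> [10 2 2 3]
Step 4: sold=3 (running total=11) -> [11 2 2 2]
Step 5: sold=2 (running total=13) -> [12 2 2 2]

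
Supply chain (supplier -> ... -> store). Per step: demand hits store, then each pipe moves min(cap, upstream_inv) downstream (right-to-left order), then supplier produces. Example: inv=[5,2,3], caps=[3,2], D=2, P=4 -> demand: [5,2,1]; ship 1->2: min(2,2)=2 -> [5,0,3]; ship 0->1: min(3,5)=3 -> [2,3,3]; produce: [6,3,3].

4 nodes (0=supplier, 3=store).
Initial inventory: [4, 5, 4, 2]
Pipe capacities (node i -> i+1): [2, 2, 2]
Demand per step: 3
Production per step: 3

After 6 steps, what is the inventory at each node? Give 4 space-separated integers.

Step 1: demand=3,sold=2 ship[2->3]=2 ship[1->2]=2 ship[0->1]=2 prod=3 -> inv=[5 5 4 2]
Step 2: demand=3,sold=2 ship[2->3]=2 ship[1->2]=2 ship[0->1]=2 prod=3 -> inv=[6 5 4 2]
Step 3: demand=3,sold=2 ship[2->3]=2 ship[1->2]=2 ship[0->1]=2 prod=3 -> inv=[7 5 4 2]
Step 4: demand=3,sold=2 ship[2->3]=2 ship[1->2]=2 ship[0->1]=2 prod=3 -> inv=[8 5 4 2]
Step 5: demand=3,sold=2 ship[2->3]=2 ship[1->2]=2 ship[0->1]=2 prod=3 -> inv=[9 5 4 2]
Step 6: demand=3,sold=2 ship[2->3]=2 ship[1->2]=2 ship[0->1]=2 prod=3 -> inv=[10 5 4 2]

10 5 4 2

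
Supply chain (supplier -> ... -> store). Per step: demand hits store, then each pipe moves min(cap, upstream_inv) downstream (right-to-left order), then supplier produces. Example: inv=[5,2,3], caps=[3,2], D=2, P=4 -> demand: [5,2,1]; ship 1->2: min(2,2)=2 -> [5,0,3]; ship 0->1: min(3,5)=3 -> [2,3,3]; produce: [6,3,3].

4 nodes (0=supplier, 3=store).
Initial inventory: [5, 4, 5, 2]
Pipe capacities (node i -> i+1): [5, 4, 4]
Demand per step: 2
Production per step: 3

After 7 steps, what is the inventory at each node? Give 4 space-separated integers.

Step 1: demand=2,sold=2 ship[2->3]=4 ship[1->2]=4 ship[0->1]=5 prod=3 -> inv=[3 5 5 4]
Step 2: demand=2,sold=2 ship[2->3]=4 ship[1->2]=4 ship[0->1]=3 prod=3 -> inv=[3 4 5 6]
Step 3: demand=2,sold=2 ship[2->3]=4 ship[1->2]=4 ship[0->1]=3 prod=3 -> inv=[3 3 5 8]
Step 4: demand=2,sold=2 ship[2->3]=4 ship[1->2]=3 ship[0->1]=3 prod=3 -> inv=[3 3 4 10]
Step 5: demand=2,sold=2 ship[2->3]=4 ship[1->2]=3 ship[0->1]=3 prod=3 -> inv=[3 3 3 12]
Step 6: demand=2,sold=2 ship[2->3]=3 ship[1->2]=3 ship[0->1]=3 prod=3 -> inv=[3 3 3 13]
Step 7: demand=2,sold=2 ship[2->3]=3 ship[1->2]=3 ship[0->1]=3 prod=3 -> inv=[3 3 3 14]

3 3 3 14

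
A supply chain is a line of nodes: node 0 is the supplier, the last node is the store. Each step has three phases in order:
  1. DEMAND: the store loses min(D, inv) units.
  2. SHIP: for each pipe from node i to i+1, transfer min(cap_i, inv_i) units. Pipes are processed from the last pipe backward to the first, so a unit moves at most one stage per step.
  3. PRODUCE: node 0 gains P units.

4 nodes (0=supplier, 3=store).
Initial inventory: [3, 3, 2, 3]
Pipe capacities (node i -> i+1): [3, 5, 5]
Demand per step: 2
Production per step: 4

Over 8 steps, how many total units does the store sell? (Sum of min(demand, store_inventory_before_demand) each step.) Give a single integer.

Step 1: sold=2 (running total=2) -> [4 3 3 3]
Step 2: sold=2 (running total=4) -> [5 3 3 4]
Step 3: sold=2 (running total=6) -> [6 3 3 5]
Step 4: sold=2 (running total=8) -> [7 3 3 6]
Step 5: sold=2 (running total=10) -> [8 3 3 7]
Step 6: sold=2 (running total=12) -> [9 3 3 8]
Step 7: sold=2 (running total=14) -> [10 3 3 9]
Step 8: sold=2 (running total=16) -> [11 3 3 10]

Answer: 16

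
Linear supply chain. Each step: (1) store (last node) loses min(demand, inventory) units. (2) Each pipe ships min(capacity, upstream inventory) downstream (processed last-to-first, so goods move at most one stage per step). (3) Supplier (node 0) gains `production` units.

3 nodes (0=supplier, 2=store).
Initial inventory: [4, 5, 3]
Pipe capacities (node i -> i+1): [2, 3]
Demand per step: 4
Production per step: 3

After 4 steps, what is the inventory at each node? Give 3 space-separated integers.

Step 1: demand=4,sold=3 ship[1->2]=3 ship[0->1]=2 prod=3 -> inv=[5 4 3]
Step 2: demand=4,sold=3 ship[1->2]=3 ship[0->1]=2 prod=3 -> inv=[6 3 3]
Step 3: demand=4,sold=3 ship[1->2]=3 ship[0->1]=2 prod=3 -> inv=[7 2 3]
Step 4: demand=4,sold=3 ship[1->2]=2 ship[0->1]=2 prod=3 -> inv=[8 2 2]

8 2 2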